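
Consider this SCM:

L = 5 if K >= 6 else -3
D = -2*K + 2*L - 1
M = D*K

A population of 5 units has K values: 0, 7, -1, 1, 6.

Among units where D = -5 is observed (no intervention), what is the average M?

E[M|D=-5] averages over only the 2 units with D=-5 (K = 7, -1): M = -35, 5, mean -15.

-15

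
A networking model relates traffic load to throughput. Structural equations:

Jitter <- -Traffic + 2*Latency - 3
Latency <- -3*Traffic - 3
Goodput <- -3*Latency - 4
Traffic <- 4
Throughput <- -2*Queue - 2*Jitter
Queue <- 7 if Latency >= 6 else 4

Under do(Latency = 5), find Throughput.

-14

do(Latency=5) replaces the equation Latency <- -3*Traffic - 3 with the constant Latency = 5.
Queue = 7 if Latency >= 6 else 4  [with Latency=5]  = 4
Jitter = -Traffic + 2*Latency - 3  [with Traffic=4, Latency=5]  = 3
Throughput = -2*Queue - 2*Jitter  [with Queue=4, Jitter=3]  = -14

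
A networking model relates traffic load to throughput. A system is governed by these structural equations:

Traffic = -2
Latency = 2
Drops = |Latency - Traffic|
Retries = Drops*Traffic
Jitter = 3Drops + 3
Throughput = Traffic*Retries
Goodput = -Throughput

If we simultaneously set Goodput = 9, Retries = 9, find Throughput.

-18

Setting Goodput = 9, Retries = 9 by intervention discards those variables' equations.
Throughput = Traffic*Retries  [with Traffic=-2, Retries=9]  = -18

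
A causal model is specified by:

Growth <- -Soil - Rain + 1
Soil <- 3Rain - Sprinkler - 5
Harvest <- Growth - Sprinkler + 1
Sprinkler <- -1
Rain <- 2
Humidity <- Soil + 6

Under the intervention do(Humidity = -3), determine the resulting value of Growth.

The intervention breaks the incoming arrows to Humidity: Humidity <- Soil + 6 no longer applies, and Humidity = -3.
Since Growth is not a descendant of the intervened variable, it is unaffected.
Soil = 3Rain - Sprinkler - 5  [with Rain=2, Sprinkler=-1]  = 2
Growth = -Soil - Rain + 1  [with Soil=2, Rain=2]  = -3

-3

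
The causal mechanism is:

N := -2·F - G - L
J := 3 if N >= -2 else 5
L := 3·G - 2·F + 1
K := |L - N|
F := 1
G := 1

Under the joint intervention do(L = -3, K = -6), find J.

3

Setting L = -3, K = -6 by intervention discards those variables' equations.
N = -2·F - G - L  [with F=1, G=1, L=-3]  = 0
J = 3 if N >= -2 else 5  [with N=0]  = 3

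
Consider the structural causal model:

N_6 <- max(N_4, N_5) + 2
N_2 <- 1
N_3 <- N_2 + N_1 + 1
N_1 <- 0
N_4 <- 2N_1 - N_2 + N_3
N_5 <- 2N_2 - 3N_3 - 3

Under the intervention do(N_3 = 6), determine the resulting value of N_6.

7

The intervention breaks the incoming arrows to N_3: N_3 <- N_2 + N_1 + 1 no longer applies, and N_3 = 6.
N_4 = 2N_1 - N_2 + N_3  [with N_1=0, N_2=1, N_3=6]  = 5
N_5 = 2N_2 - 3N_3 - 3  [with N_2=1, N_3=6]  = -19
N_6 = max(N_4, N_5) + 2  [with N_4=5, N_5=-19]  = 7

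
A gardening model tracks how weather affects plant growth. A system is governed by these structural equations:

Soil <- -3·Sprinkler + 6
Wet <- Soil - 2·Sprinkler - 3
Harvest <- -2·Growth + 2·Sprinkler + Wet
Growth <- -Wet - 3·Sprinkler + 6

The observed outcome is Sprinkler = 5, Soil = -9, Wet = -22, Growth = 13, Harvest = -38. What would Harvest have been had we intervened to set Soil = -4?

do(Soil=-4) replaces the equation Soil <- -3·Sprinkler + 6 with the constant Soil = -4.
Wet = Soil - 2·Sprinkler - 3  [with Soil=-4, Sprinkler=5]  = -17
Growth = -Wet - 3·Sprinkler + 6  [with Wet=-17, Sprinkler=5]  = 8
Harvest = -2·Growth + 2·Sprinkler + Wet  [with Growth=8, Sprinkler=5, Wet=-17]  = -23

-23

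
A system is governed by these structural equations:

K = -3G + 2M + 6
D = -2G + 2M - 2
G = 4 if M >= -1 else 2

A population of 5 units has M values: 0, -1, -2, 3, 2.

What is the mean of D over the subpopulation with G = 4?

-8

Observing G=4 restricts to units where G's equation naturally yields 4: M ∈ {0, -1, 3, 2}. In that subpopulation D = -10, -12, -4, -6, mean -8.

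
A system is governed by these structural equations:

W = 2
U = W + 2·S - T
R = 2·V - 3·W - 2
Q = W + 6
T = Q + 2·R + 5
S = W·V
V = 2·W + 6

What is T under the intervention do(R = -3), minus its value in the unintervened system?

The intervention breaks the incoming arrows to R: R = 2·V - 3·W - 2 no longer applies, and R = -3.
Q = W + 6  [with W=2]  = 8
T = Q + 2·R + 5  [with Q=8, R=-3]  = 7
Without intervention: Q = W + 6  [with W=2]  = 8; V = 2·W + 6  [with W=2]  = 10; R = 2·V - 3·W - 2  [with V=10, W=2]  = 12; T = Q + 2·R + 5  [with Q=8, R=12]  = 37.
Change = 7 − 37 = -30.

-30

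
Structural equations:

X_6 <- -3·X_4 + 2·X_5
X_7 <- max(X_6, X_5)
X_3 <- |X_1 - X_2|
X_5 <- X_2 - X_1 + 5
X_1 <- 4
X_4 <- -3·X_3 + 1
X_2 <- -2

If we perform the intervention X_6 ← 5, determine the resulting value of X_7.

Intervening sets X_6 = 5 and removes its equation (X_6 <- -3·X_4 + 2·X_5).
X_5 = X_2 - X_1 + 5  [with X_2=-2, X_1=4]  = -1
X_7 = max(X_6, X_5)  [with X_6=5, X_5=-1]  = 5

5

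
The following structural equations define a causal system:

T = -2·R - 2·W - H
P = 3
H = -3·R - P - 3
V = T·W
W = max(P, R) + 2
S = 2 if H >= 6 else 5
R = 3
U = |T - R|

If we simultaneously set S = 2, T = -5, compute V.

Setting S = 2, T = -5 by intervention discards those variables' equations.
W = max(P, R) + 2  [with P=3, R=3]  = 5
V = T·W  [with T=-5, W=5]  = -25

-25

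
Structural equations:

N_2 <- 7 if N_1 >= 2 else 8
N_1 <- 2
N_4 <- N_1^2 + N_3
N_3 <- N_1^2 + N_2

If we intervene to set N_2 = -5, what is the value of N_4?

Under do(N_2=-5), the mechanism N_2 <- 7 if N_1 >= 2 else 8 is discarded; N_2 is fixed at -5.
N_3 = N_1^2 + N_2  [with N_1=2, N_2=-5]  = -1
N_4 = N_1^2 + N_3  [with N_1=2, N_3=-1]  = 3

3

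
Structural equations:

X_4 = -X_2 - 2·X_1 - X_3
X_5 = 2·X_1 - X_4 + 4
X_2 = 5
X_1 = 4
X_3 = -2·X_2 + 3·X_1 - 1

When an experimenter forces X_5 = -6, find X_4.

The intervention breaks the incoming arrows to X_5: X_5 = 2·X_1 - X_4 + 4 no longer applies, and X_5 = -6.
Since X_4 is not a descendant of the intervened variable, it is unaffected.
X_3 = -2·X_2 + 3·X_1 - 1  [with X_2=5, X_1=4]  = 1
X_4 = -X_2 - 2·X_1 - X_3  [with X_2=5, X_1=4, X_3=1]  = -14

-14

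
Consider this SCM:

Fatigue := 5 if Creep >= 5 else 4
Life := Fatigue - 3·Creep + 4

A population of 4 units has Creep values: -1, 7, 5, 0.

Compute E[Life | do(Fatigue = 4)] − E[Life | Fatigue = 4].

The intervention sets Fatigue=4 in all 4 units regardless of Creep. Recomputing Life per unit gives 11, -13, -7, 8; average -0.25.
E[Life|Fatigue=4] averages over only the 2 units with Fatigue=4 (Creep = -1, 0): Life = 11, 8, mean 9.5.
Difference = -0.25 − 9.5 = -9.75.

-9.75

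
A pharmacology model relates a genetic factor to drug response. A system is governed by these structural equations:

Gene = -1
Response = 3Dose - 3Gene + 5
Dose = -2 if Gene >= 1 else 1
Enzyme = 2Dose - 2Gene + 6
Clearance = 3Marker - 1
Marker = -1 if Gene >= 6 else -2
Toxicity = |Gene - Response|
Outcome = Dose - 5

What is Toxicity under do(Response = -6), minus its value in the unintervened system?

The intervention breaks the incoming arrows to Response: Response = 3Dose - 3Gene + 5 no longer applies, and Response = -6.
Toxicity = |Gene - Response|  [with Gene=-1, Response=-6]  = 5
Without intervention: Dose = -2 if Gene >= 1 else 1  [with Gene=-1]  = 1; Response = 3Dose - 3Gene + 5  [with Dose=1, Gene=-1]  = 11; Toxicity = |Gene - Response|  [with Gene=-1, Response=11]  = 12.
Change = 5 − 12 = -7.

-7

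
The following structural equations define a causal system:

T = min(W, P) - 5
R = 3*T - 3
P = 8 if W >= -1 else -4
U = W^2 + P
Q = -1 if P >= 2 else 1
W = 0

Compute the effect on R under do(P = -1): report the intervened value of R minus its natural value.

do(P=-1) replaces the equation P = 8 if W >= -1 else -4 with the constant P = -1.
T = min(W, P) - 5  [with W=0, P=-1]  = -6
R = 3*T - 3  [with T=-6]  = -21
Without intervention: P = 8 if W >= -1 else -4  [with W=0]  = 8; T = min(W, P) - 5  [with W=0, P=8]  = -5; R = 3*T - 3  [with T=-5]  = -18.
Change = -21 − (-18) = -3.

-3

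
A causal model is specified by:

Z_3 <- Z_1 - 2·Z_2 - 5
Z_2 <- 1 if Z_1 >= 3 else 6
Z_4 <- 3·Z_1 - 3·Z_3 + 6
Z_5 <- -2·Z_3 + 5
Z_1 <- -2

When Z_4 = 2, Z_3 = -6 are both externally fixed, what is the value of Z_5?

17

The joint intervention fixes Z_4 = 2, Z_3 = -6, removing each variable's own equation.
Z_5 = -2·Z_3 + 5  [with Z_3=-6]  = 17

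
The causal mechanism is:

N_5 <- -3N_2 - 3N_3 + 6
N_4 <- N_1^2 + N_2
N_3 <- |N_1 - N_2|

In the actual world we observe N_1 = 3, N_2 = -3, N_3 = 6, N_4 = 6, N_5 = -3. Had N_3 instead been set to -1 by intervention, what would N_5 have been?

do(N_3=-1) replaces the equation N_3 <- |N_1 - N_2| with the constant N_3 = -1.
N_5 = -3N_2 - 3N_3 + 6  [with N_2=-3, N_3=-1]  = 18

18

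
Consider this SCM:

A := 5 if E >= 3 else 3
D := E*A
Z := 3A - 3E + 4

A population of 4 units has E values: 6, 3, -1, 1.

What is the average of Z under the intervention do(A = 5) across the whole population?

do(A=5) breaks A's dependence on E. With A=5 fixed, Z across the units is 1, 10, 22, 16, mean 12.25.

12.25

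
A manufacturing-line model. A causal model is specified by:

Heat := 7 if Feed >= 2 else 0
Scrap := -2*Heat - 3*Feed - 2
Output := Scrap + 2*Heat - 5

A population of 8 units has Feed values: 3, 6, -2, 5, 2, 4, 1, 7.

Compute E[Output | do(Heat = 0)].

Under do(Heat=0), Heat's equation is replaced by Heat=0 for every unit. Per-unit Output: -16, -25, -1, -22, -13, -19, -10, -28. Mean = -16.75.

-16.75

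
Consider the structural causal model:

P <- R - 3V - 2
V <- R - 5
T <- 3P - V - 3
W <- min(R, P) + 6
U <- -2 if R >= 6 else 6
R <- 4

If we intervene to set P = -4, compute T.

The intervention breaks the incoming arrows to P: P <- R - 3V - 2 no longer applies, and P = -4.
V = R - 5  [with R=4]  = -1
T = 3P - V - 3  [with P=-4, V=-1]  = -14

-14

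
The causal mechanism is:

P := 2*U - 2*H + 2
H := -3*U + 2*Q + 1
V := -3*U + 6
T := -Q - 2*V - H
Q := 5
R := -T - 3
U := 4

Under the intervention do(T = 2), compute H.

-1

do(T=2) replaces the equation T := -Q - 2*V - H with the constant T = 2.
No directed path runs from T to H, so H keeps its natural value.
H = -3*U + 2*Q + 1  [with U=4, Q=5]  = -1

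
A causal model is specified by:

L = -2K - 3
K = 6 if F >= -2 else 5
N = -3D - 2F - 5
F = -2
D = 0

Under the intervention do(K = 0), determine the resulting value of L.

-3

do(K=0) replaces the equation K = 6 if F >= -2 else 5 with the constant K = 0.
L = -2K - 3  [with K=0]  = -3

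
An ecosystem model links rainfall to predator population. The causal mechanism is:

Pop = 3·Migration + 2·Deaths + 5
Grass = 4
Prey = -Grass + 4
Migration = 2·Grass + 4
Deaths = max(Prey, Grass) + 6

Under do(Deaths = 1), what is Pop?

do(Deaths=1) replaces the equation Deaths = max(Prey, Grass) + 6 with the constant Deaths = 1.
Migration = 2·Grass + 4  [with Grass=4]  = 12
Pop = 3·Migration + 2·Deaths + 5  [with Migration=12, Deaths=1]  = 43

43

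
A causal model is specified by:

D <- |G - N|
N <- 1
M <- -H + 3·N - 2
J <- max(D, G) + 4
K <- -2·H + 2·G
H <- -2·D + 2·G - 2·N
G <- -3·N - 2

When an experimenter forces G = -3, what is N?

Under do(G=-3), the mechanism G <- -3·N - 2 is discarded; G is fixed at -3.
N is not downstream of the intervention, so its value is determined by the original equations.

1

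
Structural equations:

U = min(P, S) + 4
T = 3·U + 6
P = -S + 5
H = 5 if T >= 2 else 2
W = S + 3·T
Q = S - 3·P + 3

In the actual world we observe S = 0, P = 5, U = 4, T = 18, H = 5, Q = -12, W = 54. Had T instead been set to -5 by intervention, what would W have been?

-15

The intervention breaks the incoming arrows to T: T = 3·U + 6 no longer applies, and T = -5.
W = S + 3·T  [with S=0, T=-5]  = -15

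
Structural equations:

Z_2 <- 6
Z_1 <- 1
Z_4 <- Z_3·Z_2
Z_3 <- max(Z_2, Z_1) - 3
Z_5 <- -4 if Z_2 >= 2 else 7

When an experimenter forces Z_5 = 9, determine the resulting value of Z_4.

The intervention breaks the incoming arrows to Z_5: Z_5 <- -4 if Z_2 >= 2 else 7 no longer applies, and Z_5 = 9.
Since Z_4 is not a descendant of the intervened variable, it is unaffected.
Z_3 = max(Z_2, Z_1) - 3  [with Z_2=6, Z_1=1]  = 3
Z_4 = Z_3·Z_2  [with Z_3=3, Z_2=6]  = 18

18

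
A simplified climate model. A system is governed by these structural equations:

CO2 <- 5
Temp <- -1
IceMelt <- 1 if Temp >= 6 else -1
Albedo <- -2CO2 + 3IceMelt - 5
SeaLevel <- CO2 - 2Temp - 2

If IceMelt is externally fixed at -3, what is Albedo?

The intervention breaks the incoming arrows to IceMelt: IceMelt <- 1 if Temp >= 6 else -1 no longer applies, and IceMelt = -3.
Albedo = -2CO2 + 3IceMelt - 5  [with CO2=5, IceMelt=-3]  = -24

-24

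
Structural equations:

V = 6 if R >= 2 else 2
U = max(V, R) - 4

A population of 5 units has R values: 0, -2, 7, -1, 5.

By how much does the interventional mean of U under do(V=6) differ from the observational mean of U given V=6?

-0.3

Every unit gets V=6 under the intervention. U values become 2, 2, 3, 2, 2; E[U|do(V=6)] = 2.2.
Conditioning on V=6 selects the 2 unit(s) with R ∈ {7, 5}. Their U values: 3, 2. Mean = 2.5.
Difference = 2.2 − 2.5 = -0.3.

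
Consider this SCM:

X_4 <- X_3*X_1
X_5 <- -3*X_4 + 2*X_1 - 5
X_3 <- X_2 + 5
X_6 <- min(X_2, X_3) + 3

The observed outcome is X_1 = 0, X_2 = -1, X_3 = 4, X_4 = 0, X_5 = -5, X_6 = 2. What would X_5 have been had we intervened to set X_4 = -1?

Intervening sets X_4 = -1 and removes its equation (X_4 <- X_3*X_1).
X_5 = -3*X_4 + 2*X_1 - 5  [with X_4=-1, X_1=0]  = -2

-2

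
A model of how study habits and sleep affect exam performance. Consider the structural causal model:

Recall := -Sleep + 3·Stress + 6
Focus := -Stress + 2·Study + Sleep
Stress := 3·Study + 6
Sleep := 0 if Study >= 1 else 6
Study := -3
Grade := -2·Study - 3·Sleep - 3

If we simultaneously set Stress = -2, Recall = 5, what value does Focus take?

2

The joint intervention fixes Stress = -2, Recall = 5, removing each variable's own equation.
Sleep = 0 if Study >= 1 else 6  [with Study=-3]  = 6
Focus = -Stress + 2·Study + Sleep  [with Stress=-2, Study=-3, Sleep=6]  = 2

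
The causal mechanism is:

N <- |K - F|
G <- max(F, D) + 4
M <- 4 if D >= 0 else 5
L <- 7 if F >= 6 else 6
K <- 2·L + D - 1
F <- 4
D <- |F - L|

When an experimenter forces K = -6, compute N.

Under do(K=-6), the mechanism K <- 2·L + D - 1 is discarded; K is fixed at -6.
N = |K - F|  [with K=-6, F=4]  = 10

10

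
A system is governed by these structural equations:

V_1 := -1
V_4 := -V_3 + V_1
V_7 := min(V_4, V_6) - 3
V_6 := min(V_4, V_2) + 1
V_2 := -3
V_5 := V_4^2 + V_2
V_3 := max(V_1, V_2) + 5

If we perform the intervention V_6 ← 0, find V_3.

do(V_6=0) replaces the equation V_6 := min(V_4, V_2) + 1 with the constant V_6 = 0.
V_3 is not downstream of the intervention, so its value is determined by the original equations.
V_3 = max(V_1, V_2) + 5  [with V_1=-1, V_2=-3]  = 4

4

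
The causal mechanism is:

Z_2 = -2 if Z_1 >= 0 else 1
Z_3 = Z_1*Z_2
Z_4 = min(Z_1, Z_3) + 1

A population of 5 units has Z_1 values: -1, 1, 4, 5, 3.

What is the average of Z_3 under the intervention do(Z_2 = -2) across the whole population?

-4.8

Under do(Z_2=-2), Z_2's equation is replaced by Z_2=-2 for every unit. Per-unit Z_3: 2, -2, -8, -10, -6. Mean = -4.8.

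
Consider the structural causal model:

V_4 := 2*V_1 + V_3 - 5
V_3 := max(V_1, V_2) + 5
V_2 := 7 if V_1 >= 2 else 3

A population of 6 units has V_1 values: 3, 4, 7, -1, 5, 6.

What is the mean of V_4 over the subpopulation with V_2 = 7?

Conditioning on V_2=7 selects the 5 unit(s) with V_1 ∈ {3, 4, 7, 5, 6}. Their V_4 values: 13, 15, 21, 17, 19. Mean = 17.

17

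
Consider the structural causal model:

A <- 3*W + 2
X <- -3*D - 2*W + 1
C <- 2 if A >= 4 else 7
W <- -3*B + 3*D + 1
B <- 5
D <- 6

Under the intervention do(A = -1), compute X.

-25

Intervening sets A = -1 and removes its equation (A <- 3*W + 2).
No directed path runs from A to X, so X keeps its natural value.
W = -3*B + 3*D + 1  [with B=5, D=6]  = 4
X = -3*D - 2*W + 1  [with D=6, W=4]  = -25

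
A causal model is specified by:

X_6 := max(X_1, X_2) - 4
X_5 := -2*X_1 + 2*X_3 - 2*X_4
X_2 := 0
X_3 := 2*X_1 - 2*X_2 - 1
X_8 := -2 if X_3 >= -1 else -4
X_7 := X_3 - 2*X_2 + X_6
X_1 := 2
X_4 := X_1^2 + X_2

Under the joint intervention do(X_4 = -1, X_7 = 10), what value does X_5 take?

4

Setting X_4 = -1, X_7 = 10 by intervention discards those variables' equations.
X_3 = 2*X_1 - 2*X_2 - 1  [with X_1=2, X_2=0]  = 3
X_5 = -2*X_1 + 2*X_3 - 2*X_4  [with X_1=2, X_3=3, X_4=-1]  = 4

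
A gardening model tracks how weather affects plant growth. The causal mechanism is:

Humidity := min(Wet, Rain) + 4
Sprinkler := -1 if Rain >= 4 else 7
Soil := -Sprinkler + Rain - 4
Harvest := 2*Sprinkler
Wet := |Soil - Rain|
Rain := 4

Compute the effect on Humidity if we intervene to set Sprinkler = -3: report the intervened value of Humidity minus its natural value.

do(Sprinkler=-3) replaces the equation Sprinkler := -1 if Rain >= 4 else 7 with the constant Sprinkler = -3.
Soil = -Sprinkler + Rain - 4  [with Sprinkler=-3, Rain=4]  = 3
Wet = |Soil - Rain|  [with Soil=3, Rain=4]  = 1
Humidity = min(Wet, Rain) + 4  [with Wet=1, Rain=4]  = 5
Without intervention: Sprinkler = -1 if Rain >= 4 else 7  [with Rain=4]  = -1; Soil = -Sprinkler + Rain - 4  [with Sprinkler=-1, Rain=4]  = 1; Wet = |Soil - Rain|  [with Soil=1, Rain=4]  = 3; Humidity = min(Wet, Rain) + 4  [with Wet=3, Rain=4]  = 7.
Change = 5 − 7 = -2.

-2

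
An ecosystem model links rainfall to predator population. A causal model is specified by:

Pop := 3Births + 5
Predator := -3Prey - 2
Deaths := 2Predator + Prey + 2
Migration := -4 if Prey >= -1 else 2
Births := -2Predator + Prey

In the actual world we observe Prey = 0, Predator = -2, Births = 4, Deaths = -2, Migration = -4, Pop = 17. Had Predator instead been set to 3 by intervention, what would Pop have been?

Under do(Predator=3), the mechanism Predator := -3Prey - 2 is discarded; Predator is fixed at 3.
Births = -2Predator + Prey  [with Predator=3, Prey=0]  = -6
Pop = 3Births + 5  [with Births=-6]  = -13

-13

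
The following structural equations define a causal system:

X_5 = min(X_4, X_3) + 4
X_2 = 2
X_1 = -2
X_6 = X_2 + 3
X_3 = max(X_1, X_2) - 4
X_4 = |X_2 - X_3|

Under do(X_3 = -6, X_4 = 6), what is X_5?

-2

Setting X_3 = -6, X_4 = 6 by intervention discards those variables' equations.
X_5 = min(X_4, X_3) + 4  [with X_4=6, X_3=-6]  = -2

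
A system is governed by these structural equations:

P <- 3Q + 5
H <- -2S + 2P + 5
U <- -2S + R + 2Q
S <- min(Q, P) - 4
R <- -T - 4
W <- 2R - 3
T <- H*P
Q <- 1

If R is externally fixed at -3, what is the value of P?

do(R=-3) replaces the equation R <- -T - 4 with the constant R = -3.
P is not downstream of the intervention, so its value is determined by the original equations.
P = 3Q + 5  [with Q=1]  = 8

8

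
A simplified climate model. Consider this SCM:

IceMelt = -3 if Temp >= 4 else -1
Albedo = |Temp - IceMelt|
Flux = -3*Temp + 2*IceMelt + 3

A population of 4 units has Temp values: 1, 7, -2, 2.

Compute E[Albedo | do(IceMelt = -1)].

The intervention sets IceMelt=-1 in all 4 units regardless of Temp. Recomputing Albedo per unit gives 2, 8, 1, 3; average 3.5.

3.5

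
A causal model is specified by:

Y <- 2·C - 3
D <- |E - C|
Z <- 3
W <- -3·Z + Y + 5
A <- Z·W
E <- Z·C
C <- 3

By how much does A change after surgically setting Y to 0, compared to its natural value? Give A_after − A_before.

Under do(Y=0), the mechanism Y <- 2·C - 3 is discarded; Y is fixed at 0.
W = -3·Z + Y + 5  [with Z=3, Y=0]  = -4
A = Z·W  [with Z=3, W=-4]  = -12
Without intervention: Y = 2·C - 3  [with C=3]  = 3; W = -3·Z + Y + 5  [with Z=3, Y=3]  = -1; A = Z·W  [with Z=3, W=-1]  = -3.
Change = -12 − (-3) = -9.

-9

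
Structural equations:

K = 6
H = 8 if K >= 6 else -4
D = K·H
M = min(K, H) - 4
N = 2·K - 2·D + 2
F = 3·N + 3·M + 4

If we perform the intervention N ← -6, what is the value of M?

The intervention breaks the incoming arrows to N: N = 2·K - 2·D + 2 no longer applies, and N = -6.
Since M is not a descendant of the intervened variable, it is unaffected.
H = 8 if K >= 6 else -4  [with K=6]  = 8
M = min(K, H) - 4  [with K=6, H=8]  = 2

2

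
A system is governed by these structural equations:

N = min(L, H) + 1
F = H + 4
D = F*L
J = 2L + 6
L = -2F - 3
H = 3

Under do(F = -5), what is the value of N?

Under do(F=-5), the mechanism F = H + 4 is discarded; F is fixed at -5.
L = -2F - 3  [with F=-5]  = 7
N = min(L, H) + 1  [with L=7, H=3]  = 4

4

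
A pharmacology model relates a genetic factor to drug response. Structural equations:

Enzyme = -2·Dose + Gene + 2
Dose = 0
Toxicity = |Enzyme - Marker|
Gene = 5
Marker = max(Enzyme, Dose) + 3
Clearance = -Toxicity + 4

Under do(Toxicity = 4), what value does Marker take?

The intervention breaks the incoming arrows to Toxicity: Toxicity = |Enzyme - Marker| no longer applies, and Toxicity = 4.
Since Marker is not a descendant of the intervened variable, it is unaffected.
Enzyme = -2·Dose + Gene + 2  [with Dose=0, Gene=5]  = 7
Marker = max(Enzyme, Dose) + 3  [with Enzyme=7, Dose=0]  = 10

10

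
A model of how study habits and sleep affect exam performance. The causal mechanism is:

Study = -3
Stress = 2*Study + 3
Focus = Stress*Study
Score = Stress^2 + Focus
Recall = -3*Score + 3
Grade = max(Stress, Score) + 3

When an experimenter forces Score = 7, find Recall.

-18

Intervening sets Score = 7 and removes its equation (Score = Stress^2 + Focus).
Recall = -3*Score + 3  [with Score=7]  = -18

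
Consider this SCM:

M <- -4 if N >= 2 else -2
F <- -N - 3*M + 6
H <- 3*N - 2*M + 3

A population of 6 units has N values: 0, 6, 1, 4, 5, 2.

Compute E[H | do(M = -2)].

do(M=-2) breaks M's dependence on N. With M=-2 fixed, H across the units is 7, 25, 10, 19, 22, 13, mean 16.

16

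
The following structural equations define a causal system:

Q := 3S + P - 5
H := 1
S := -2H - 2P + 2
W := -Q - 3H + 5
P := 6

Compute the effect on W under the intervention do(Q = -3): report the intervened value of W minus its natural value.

Intervening sets Q = -3 and removes its equation (Q := 3S + P - 5).
W = -Q - 3H + 5  [with Q=-3, H=1]  = 5
Without intervention: S = -2H - 2P + 2  [with H=1, P=6]  = -12; Q = 3S + P - 5  [with S=-12, P=6]  = -35; W = -Q - 3H + 5  [with Q=-35, H=1]  = 37.
Change = 5 − 37 = -32.

-32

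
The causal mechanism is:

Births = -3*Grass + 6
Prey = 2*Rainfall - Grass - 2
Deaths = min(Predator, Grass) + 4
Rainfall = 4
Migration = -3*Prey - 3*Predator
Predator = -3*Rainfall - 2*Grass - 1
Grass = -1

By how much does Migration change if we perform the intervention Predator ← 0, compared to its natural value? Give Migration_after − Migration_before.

The intervention breaks the incoming arrows to Predator: Predator = -3*Rainfall - 2*Grass - 1 no longer applies, and Predator = 0.
Prey = 2*Rainfall - Grass - 2  [with Rainfall=4, Grass=-1]  = 7
Migration = -3*Prey - 3*Predator  [with Prey=7, Predator=0]  = -21
Without intervention: Prey = 2*Rainfall - Grass - 2  [with Rainfall=4, Grass=-1]  = 7; Predator = -3*Rainfall - 2*Grass - 1  [with Rainfall=4, Grass=-1]  = -11; Migration = -3*Prey - 3*Predator  [with Prey=7, Predator=-11]  = 12.
Change = -21 − 12 = -33.

-33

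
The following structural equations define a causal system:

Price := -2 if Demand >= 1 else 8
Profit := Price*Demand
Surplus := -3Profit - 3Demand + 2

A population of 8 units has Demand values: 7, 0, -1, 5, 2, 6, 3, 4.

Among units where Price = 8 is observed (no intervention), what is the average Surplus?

E[Surplus|Price=8] averages over only the 2 units with Price=8 (Demand = 0, -1): Surplus = 2, 29, mean 15.5.

15.5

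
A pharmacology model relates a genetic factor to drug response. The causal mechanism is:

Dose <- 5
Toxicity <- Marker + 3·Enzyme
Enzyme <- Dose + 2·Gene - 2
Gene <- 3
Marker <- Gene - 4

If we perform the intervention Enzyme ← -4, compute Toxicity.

-13

do(Enzyme=-4) replaces the equation Enzyme <- Dose + 2·Gene - 2 with the constant Enzyme = -4.
Marker = Gene - 4  [with Gene=3]  = -1
Toxicity = Marker + 3·Enzyme  [with Marker=-1, Enzyme=-4]  = -13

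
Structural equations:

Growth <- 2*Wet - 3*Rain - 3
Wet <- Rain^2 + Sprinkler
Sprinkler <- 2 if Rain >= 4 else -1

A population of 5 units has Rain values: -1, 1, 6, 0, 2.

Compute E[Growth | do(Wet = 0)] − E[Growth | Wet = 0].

-4.8

Every unit gets Wet=0 under the intervention. Growth values become 0, -6, -21, -3, -9; E[Growth|do(Wet=0)] = -7.8.
E[Growth|Wet=0] averages over only the 2 units with Wet=0 (Rain = -1, 1): Growth = 0, -6, mean -3.
Difference = -7.8 − (-3) = -4.8.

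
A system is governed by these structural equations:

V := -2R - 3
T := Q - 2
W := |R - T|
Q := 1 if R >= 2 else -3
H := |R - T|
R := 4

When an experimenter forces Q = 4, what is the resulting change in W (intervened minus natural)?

-3

Under do(Q=4), the mechanism Q := 1 if R >= 2 else -3 is discarded; Q is fixed at 4.
T = Q - 2  [with Q=4]  = 2
W = |R - T|  [with R=4, T=2]  = 2
Without intervention: Q = 1 if R >= 2 else -3  [with R=4]  = 1; T = Q - 2  [with Q=1]  = -1; W = |R - T|  [with R=4, T=-1]  = 5.
Change = 2 − 5 = -3.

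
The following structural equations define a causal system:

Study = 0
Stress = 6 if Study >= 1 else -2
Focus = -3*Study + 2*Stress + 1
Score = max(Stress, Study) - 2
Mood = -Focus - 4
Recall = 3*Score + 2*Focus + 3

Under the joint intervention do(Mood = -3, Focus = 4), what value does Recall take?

5

The joint intervention fixes Mood = -3, Focus = 4, removing each variable's own equation.
Stress = 6 if Study >= 1 else -2  [with Study=0]  = -2
Score = max(Stress, Study) - 2  [with Stress=-2, Study=0]  = -2
Recall = 3*Score + 2*Focus + 3  [with Score=-2, Focus=4]  = 5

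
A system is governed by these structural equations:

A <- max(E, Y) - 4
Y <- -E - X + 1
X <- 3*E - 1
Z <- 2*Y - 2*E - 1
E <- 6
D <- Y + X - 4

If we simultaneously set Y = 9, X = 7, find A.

5

The joint intervention fixes Y = 9, X = 7, removing each variable's own equation.
A = max(E, Y) - 4  [with E=6, Y=9]  = 5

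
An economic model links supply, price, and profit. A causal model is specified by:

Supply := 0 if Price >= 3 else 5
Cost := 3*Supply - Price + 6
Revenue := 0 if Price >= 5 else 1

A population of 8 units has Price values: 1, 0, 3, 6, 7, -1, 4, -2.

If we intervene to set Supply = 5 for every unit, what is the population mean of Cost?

Every unit gets Supply=5 under the intervention. Cost values become 20, 21, 18, 15, 14, 22, 17, 23; E[Cost|do(Supply=5)] = 18.75.

18.75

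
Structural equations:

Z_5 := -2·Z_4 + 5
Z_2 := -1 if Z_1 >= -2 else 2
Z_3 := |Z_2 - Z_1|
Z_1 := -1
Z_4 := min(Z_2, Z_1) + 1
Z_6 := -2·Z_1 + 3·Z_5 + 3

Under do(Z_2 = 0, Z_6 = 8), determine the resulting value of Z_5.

Setting Z_2 = 0, Z_6 = 8 by intervention discards those variables' equations.
Z_4 = min(Z_2, Z_1) + 1  [with Z_2=0, Z_1=-1]  = 0
Z_5 = -2·Z_4 + 5  [with Z_4=0]  = 5

5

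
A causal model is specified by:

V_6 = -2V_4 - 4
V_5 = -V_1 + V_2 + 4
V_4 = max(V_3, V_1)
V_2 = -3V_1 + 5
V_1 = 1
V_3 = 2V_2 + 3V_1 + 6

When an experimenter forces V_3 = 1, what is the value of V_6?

-6

The intervention breaks the incoming arrows to V_3: V_3 = 2V_2 + 3V_1 + 6 no longer applies, and V_3 = 1.
V_4 = max(V_3, V_1)  [with V_3=1, V_1=1]  = 1
V_6 = -2V_4 - 4  [with V_4=1]  = -6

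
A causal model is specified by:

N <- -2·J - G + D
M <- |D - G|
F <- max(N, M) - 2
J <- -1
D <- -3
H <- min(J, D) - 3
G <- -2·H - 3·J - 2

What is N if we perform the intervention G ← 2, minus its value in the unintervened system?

11

Under do(G=2), the mechanism G <- -2·H - 3·J - 2 is discarded; G is fixed at 2.
N = -2·J - G + D  [with J=-1, G=2, D=-3]  = -3
Without intervention: H = min(J, D) - 3  [with J=-1, D=-3]  = -6; G = -2·H - 3·J - 2  [with H=-6, J=-1]  = 13; N = -2·J - G + D  [with J=-1, G=13, D=-3]  = -14.
Change = -3 − (-14) = 11.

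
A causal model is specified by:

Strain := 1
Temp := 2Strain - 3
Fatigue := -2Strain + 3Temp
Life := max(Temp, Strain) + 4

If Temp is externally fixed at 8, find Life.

Under do(Temp=8), the mechanism Temp := 2Strain - 3 is discarded; Temp is fixed at 8.
Life = max(Temp, Strain) + 4  [with Temp=8, Strain=1]  = 12

12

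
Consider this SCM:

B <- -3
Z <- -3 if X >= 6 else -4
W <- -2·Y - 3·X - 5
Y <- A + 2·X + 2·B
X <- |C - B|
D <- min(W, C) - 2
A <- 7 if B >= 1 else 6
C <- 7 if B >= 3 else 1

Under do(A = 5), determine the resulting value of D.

The intervention breaks the incoming arrows to A: A <- 7 if B >= 1 else 6 no longer applies, and A = 5.
C = 7 if B >= 3 else 1  [with B=-3]  = 1
X = |C - B|  [with C=1, B=-3]  = 4
Y = A + 2·X + 2·B  [with A=5, X=4, B=-3]  = 7
W = -2·Y - 3·X - 5  [with Y=7, X=4]  = -31
D = min(W, C) - 2  [with W=-31, C=1]  = -33

-33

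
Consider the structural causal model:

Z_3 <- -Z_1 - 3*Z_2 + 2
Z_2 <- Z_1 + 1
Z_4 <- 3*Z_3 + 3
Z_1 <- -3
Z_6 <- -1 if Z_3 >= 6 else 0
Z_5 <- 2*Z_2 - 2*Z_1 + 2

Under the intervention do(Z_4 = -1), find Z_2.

-2

The intervention breaks the incoming arrows to Z_4: Z_4 <- 3*Z_3 + 3 no longer applies, and Z_4 = -1.
Since Z_2 is not a descendant of the intervened variable, it is unaffected.
Z_2 = Z_1 + 1  [with Z_1=-3]  = -2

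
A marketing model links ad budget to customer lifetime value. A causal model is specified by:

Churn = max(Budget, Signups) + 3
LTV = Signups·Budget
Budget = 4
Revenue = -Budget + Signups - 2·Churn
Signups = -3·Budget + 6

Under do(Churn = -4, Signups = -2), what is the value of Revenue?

The joint intervention fixes Churn = -4, Signups = -2, removing each variable's own equation.
Revenue = -Budget + Signups - 2·Churn  [with Budget=4, Signups=-2, Churn=-4]  = 2

2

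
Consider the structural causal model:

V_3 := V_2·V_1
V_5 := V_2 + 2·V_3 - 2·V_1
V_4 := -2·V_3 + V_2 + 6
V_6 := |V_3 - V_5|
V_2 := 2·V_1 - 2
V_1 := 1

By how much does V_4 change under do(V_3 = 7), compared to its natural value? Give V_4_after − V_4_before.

The intervention breaks the incoming arrows to V_3: V_3 := V_2·V_1 no longer applies, and V_3 = 7.
V_2 = 2·V_1 - 2  [with V_1=1]  = 0
V_4 = -2·V_3 + V_2 + 6  [with V_3=7, V_2=0]  = -8
Without intervention: V_2 = 2·V_1 - 2  [with V_1=1]  = 0; V_3 = V_2·V_1  [with V_2=0, V_1=1]  = 0; V_4 = -2·V_3 + V_2 + 6  [with V_3=0, V_2=0]  = 6.
Change = -8 − 6 = -14.

-14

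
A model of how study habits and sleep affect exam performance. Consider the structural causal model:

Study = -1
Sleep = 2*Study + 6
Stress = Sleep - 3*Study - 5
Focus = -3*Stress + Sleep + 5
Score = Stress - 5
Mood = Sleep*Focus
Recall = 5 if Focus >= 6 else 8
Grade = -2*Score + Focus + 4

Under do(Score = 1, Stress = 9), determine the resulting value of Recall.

8

The joint intervention fixes Score = 1, Stress = 9, removing each variable's own equation.
Sleep = 2*Study + 6  [with Study=-1]  = 4
Focus = -3*Stress + Sleep + 5  [with Stress=9, Sleep=4]  = -18
Recall = 5 if Focus >= 6 else 8  [with Focus=-18]  = 8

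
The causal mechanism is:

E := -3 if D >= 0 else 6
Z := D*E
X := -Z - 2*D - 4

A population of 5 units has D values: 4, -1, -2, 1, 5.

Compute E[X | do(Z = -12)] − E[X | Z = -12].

-0.8

do(Z=-12) breaks Z's dependence on D. With Z=-12 fixed, X across the units is 0, 10, 12, 6, -2, mean 5.2.
Observing Z=-12 restricts to units where Z's equation naturally yields -12: D ∈ {4, -2}. In that subpopulation X = 0, 12, mean 6.
Difference = 5.2 − 6 = -0.8.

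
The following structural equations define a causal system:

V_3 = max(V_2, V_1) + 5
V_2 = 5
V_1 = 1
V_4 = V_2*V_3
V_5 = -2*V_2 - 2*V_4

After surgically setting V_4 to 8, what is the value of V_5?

Intervening sets V_4 = 8 and removes its equation (V_4 = V_2*V_3).
V_5 = -2*V_2 - 2*V_4  [with V_2=5, V_4=8]  = -26

-26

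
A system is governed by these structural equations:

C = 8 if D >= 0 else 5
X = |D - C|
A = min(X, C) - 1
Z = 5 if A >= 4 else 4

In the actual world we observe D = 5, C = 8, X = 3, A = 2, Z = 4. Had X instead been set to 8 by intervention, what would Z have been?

5

do(X=8) replaces the equation X = |D - C| with the constant X = 8.
C = 8 if D >= 0 else 5  [with D=5]  = 8
A = min(X, C) - 1  [with X=8, C=8]  = 7
Z = 5 if A >= 4 else 4  [with A=7]  = 5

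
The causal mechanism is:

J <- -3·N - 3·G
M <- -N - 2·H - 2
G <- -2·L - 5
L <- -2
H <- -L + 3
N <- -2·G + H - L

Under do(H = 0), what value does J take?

do(H=0) replaces the equation H <- -L + 3 with the constant H = 0.
G = -2·L - 5  [with L=-2]  = -1
N = -2·G + H - L  [with G=-1, H=0, L=-2]  = 4
J = -3·N - 3·G  [with N=4, G=-1]  = -9

-9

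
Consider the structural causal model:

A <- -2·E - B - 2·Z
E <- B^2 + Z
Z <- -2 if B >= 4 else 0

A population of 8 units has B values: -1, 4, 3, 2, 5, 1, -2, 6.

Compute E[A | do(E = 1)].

Every unit gets E=1 under the intervention. A values become -1, -2, -5, -4, -3, -3, 0, -4; E[A|do(E=1)] = -2.75.

-2.75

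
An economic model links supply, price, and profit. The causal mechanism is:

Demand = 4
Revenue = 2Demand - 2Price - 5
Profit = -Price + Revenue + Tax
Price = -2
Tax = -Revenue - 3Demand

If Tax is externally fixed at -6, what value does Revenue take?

Under do(Tax=-6), the mechanism Tax = -Revenue - 3Demand is discarded; Tax is fixed at -6.
Since Revenue is not a descendant of the intervened variable, it is unaffected.
Revenue = 2Demand - 2Price - 5  [with Demand=4, Price=-2]  = 7

7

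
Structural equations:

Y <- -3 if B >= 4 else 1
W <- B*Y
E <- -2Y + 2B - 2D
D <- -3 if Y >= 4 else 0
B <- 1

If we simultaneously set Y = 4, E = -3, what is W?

Under do(Y = 4, E = -3), each intervened variable's structural equation is replaced by its fixed value.
W = B*Y  [with B=1, Y=4]  = 4

4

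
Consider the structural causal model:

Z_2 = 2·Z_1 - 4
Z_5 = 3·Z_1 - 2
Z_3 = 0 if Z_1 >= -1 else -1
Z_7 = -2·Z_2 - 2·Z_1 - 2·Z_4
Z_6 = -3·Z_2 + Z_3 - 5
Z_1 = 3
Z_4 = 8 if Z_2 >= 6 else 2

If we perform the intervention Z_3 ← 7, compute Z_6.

The intervention breaks the incoming arrows to Z_3: Z_3 = 0 if Z_1 >= -1 else -1 no longer applies, and Z_3 = 7.
Z_2 = 2·Z_1 - 4  [with Z_1=3]  = 2
Z_6 = -3·Z_2 + Z_3 - 5  [with Z_2=2, Z_3=7]  = -4

-4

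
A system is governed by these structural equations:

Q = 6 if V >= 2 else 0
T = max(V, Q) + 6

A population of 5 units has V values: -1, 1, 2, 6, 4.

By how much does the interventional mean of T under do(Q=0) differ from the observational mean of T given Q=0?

Under do(Q=0), Q's equation is replaced by Q=0 for every unit. Per-unit T: 6, 7, 8, 12, 10. Mean = 8.6.
E[T|Q=0] averages over only the 2 units with Q=0 (V = -1, 1): T = 6, 7, mean 6.5.
Difference = 8.6 − 6.5 = 2.1.

2.1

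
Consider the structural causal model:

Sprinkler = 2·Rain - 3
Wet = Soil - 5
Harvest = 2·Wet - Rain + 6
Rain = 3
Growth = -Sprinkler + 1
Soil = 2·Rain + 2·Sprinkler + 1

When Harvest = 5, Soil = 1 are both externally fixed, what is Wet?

-4

Under do(Harvest = 5, Soil = 1), each intervened variable's structural equation is replaced by its fixed value.
Wet = Soil - 5  [with Soil=1]  = -4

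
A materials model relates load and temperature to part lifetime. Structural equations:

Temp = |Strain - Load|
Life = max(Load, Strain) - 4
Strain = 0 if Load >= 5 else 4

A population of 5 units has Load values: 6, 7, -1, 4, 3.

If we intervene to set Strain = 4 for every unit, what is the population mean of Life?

1

Every unit gets Strain=4 under the intervention. Life values become 2, 3, 0, 0, 0; E[Life|do(Strain=4)] = 1.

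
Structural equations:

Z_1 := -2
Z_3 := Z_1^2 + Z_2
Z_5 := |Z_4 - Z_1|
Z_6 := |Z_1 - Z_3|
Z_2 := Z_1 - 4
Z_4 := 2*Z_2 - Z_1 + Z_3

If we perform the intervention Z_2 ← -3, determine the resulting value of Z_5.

do(Z_2=-3) replaces the equation Z_2 := Z_1 - 4 with the constant Z_2 = -3.
Z_3 = Z_1^2 + Z_2  [with Z_1=-2, Z_2=-3]  = 1
Z_4 = 2*Z_2 - Z_1 + Z_3  [with Z_2=-3, Z_1=-2, Z_3=1]  = -3
Z_5 = |Z_4 - Z_1|  [with Z_4=-3, Z_1=-2]  = 1

1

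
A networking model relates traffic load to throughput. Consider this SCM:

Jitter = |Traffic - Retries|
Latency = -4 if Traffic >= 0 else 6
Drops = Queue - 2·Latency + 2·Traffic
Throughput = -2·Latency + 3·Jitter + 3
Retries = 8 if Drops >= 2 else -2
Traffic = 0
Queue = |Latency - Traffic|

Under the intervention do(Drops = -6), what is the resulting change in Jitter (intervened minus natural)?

-6

Under do(Drops=-6), the mechanism Drops = Queue - 2·Latency + 2·Traffic is discarded; Drops is fixed at -6.
Retries = 8 if Drops >= 2 else -2  [with Drops=-6]  = -2
Jitter = |Traffic - Retries|  [with Traffic=0, Retries=-2]  = 2
Without intervention: Latency = -4 if Traffic >= 0 else 6  [with Traffic=0]  = -4; Queue = |Latency - Traffic|  [with Latency=-4, Traffic=0]  = 4; Drops = Queue - 2·Latency + 2·Traffic  [with Queue=4, Latency=-4, Traffic=0]  = 12; Retries = 8 if Drops >= 2 else -2  [with Drops=12]  = 8; Jitter = |Traffic - Retries|  [with Traffic=0, Retries=8]  = 8.
Change = 2 − 8 = -6.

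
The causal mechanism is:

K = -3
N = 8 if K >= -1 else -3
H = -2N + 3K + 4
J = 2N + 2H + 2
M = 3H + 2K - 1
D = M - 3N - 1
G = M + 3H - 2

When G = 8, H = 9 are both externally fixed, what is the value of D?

28

Setting G = 8, H = 9 by intervention discards those variables' equations.
N = 8 if K >= -1 else -3  [with K=-3]  = -3
M = 3H + 2K - 1  [with H=9, K=-3]  = 20
D = M - 3N - 1  [with M=20, N=-3]  = 28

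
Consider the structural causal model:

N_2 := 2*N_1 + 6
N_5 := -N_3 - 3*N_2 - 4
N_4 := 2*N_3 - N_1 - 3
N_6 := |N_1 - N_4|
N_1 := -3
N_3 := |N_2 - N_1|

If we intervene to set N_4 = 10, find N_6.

13

Under do(N_4=10), the mechanism N_4 := 2*N_3 - N_1 - 3 is discarded; N_4 is fixed at 10.
N_6 = |N_1 - N_4|  [with N_1=-3, N_4=10]  = 13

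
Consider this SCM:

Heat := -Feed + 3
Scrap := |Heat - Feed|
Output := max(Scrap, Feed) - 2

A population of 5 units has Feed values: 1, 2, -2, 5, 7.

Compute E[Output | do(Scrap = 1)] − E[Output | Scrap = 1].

1.7

Every unit gets Scrap=1 under the intervention. Output values become -1, 0, -1, 3, 5; E[Output|do(Scrap=1)] = 1.2.
E[Output|Scrap=1] averages over only the 2 units with Scrap=1 (Feed = 1, 2): Output = -1, 0, mean -0.5.
Difference = 1.2 − (-0.5) = 1.7.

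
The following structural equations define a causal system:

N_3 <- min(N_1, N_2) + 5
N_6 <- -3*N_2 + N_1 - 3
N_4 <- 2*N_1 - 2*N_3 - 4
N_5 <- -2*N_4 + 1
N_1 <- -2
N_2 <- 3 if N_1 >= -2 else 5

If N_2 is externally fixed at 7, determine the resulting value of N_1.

-2

Under do(N_2=7), the mechanism N_2 <- 3 if N_1 >= -2 else 5 is discarded; N_2 is fixed at 7.
N_1 is not downstream of the intervention, so its value is determined by the original equations.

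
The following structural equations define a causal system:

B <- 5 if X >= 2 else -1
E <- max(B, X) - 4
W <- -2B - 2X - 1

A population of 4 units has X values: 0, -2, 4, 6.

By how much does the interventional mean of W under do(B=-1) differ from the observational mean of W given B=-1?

-6

do(B=-1) breaks B's dependence on X. With B=-1 fixed, W across the units is 1, 5, -7, -11, mean -3.
E[W|B=-1] averages over only the 2 units with B=-1 (X = 0, -2): W = 1, 5, mean 3.
Difference = -3 − 3 = -6.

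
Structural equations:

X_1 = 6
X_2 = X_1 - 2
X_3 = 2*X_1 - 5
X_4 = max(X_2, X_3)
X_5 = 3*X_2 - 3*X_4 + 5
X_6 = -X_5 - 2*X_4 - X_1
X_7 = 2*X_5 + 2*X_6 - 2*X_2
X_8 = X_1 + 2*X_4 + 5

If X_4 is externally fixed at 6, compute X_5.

-1

Intervening sets X_4 = 6 and removes its equation (X_4 = max(X_2, X_3)).
X_2 = X_1 - 2  [with X_1=6]  = 4
X_5 = 3*X_2 - 3*X_4 + 5  [with X_2=4, X_4=6]  = -1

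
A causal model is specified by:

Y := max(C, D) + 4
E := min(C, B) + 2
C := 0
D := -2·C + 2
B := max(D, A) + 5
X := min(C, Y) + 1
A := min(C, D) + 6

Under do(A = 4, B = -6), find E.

Under do(A = 4, B = -6), each intervened variable's structural equation is replaced by its fixed value.
E = min(C, B) + 2  [with C=0, B=-6]  = -4

-4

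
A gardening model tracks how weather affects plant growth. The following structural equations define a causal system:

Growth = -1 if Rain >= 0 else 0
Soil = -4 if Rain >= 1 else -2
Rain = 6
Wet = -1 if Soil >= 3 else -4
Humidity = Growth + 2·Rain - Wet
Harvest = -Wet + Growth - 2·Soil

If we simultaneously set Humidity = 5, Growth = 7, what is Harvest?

Setting Humidity = 5, Growth = 7 by intervention discards those variables' equations.
Soil = -4 if Rain >= 1 else -2  [with Rain=6]  = -4
Wet = -1 if Soil >= 3 else -4  [with Soil=-4]  = -4
Harvest = -Wet + Growth - 2·Soil  [with Wet=-4, Growth=7, Soil=-4]  = 19

19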